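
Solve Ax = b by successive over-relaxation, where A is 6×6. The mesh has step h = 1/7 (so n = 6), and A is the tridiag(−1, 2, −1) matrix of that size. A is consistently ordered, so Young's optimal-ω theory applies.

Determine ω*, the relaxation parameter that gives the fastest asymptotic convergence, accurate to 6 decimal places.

With n=6, ρ(Jacobi) = cos(π/7) = 0.900969.
root = sin(π/7) = 0.4338837  (since 1−cos² = sin²).
ω* = 2/(1+0.4338837) = 1.394813
At ω = 1.394813 every |λ(B_ω)| = ω−1, so ρ_SOR = 0.394813.

ω* = 1.394813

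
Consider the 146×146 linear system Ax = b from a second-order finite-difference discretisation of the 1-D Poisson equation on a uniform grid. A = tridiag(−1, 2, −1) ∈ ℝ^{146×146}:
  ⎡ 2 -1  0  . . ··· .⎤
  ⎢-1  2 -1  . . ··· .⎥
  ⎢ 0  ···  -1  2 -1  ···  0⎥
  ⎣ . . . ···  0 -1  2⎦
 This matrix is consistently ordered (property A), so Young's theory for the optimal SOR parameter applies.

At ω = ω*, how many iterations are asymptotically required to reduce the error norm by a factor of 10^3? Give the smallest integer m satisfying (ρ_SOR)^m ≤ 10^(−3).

½·tridiag(1,0,1) at n=146: λ_k = cos(kπ/147); max |λ| at k=1 ⇒ ρ_J = cos(π/147) ≈ 0.9997716.
1 − cos²(π/147) = sin²(π/147) ⇒ √(1−ρ_J²) = sin(π/147) = 0.0213698.
ω* = 2 / (1 + 0.0213698) = 2 / 1.0213698 ≈ 1.9581546.
[ρ_SOR] ω* − 1 = 0.9581546.
ρ_SOR^m ≤ 10^(−3) ⇔ m ≥ 3·ln10/(−ln 0.9581546) = 6.90776/0.0427461 = 161.600; m = ⌈161.600⌉ = 162.

m = 162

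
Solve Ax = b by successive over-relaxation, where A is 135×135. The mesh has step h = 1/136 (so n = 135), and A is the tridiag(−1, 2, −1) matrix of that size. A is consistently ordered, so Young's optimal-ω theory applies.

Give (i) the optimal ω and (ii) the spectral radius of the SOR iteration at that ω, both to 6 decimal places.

spectrum of D⁻¹(L+U) = {cos(kπ/136) : 1≤k≤135}; ρ_J = cos(π/136) = 0.999733.
√(1 − cos²(π/136)) = sin(π/136) ≈ 0.0230979.
ω* = 2/(1 + 0.0230979) = 2/1.0230979 = 1.954847.
and ρ(B_{ω*}) = 1.954847 − 1 = 0.954847.

ω* = 1.954847, ρ_SOR = 0.954847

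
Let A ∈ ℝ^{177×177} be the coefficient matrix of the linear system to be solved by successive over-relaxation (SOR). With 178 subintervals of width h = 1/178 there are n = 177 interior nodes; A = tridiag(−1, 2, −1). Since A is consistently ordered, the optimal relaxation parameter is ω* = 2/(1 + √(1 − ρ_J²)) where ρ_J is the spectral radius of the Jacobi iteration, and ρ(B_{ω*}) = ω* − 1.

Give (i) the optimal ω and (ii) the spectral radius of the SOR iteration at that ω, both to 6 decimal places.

½·tridiag(1,0,1) at n=177: λ_k = cos(kπ/178); max |λ| at k=1 ⇒ ρ_J = cos(π/178) ≈ 0.999844.
root = sin(π/178) = 0.0176485  (since 1−cos² = sin²).
[ω*] 2 ÷ (1 + 0.0176485) = 2 ÷ 1.0176485 = 1.965315.
[ρ_SOR] ω* − 1 = 0.965315.

ω* = 1.965315, ρ_SOR = 0.965315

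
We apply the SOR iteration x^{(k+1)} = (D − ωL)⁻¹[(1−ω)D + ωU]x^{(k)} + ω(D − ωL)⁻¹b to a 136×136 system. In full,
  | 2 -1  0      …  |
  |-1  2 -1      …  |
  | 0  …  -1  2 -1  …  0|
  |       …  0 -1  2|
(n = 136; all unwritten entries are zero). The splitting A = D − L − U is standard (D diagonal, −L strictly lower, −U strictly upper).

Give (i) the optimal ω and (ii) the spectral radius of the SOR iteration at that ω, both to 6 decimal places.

½·tridiag(1,0,1) at n=136: λ_k = cos(kπ/137); max |λ| at k=1 ⇒ ρ_J = cos(π/137) ≈ 0.999737.
root = sin(π/137) = 0.0229293  (since 1−cos² = sin²).
[ω*] 2 ÷ (1 + 0.0229293) = 2 ÷ 1.0229293 = 1.955169.
and ρ(B_{ω*}) = 1.955169 − 1 = 0.955169.

ω* = 1.955169, ρ_SOR = 0.955169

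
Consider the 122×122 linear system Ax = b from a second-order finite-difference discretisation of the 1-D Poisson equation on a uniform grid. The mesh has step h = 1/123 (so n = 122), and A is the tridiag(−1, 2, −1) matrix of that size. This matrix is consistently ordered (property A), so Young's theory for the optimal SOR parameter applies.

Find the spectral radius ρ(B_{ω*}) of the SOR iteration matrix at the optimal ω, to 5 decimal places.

ρ_SOR = 0.95019

[ρ_J] n=122: ρ(B_J) = cos(π/(n+1)) = cos(π/123) = 0.99967.
√(1−ρ_J²) simplifies to sin(π/123) = 0.025539.
Young: ω* = 2/(1+√(1−ρ_J²)) = 2/(1+0.025539) = 2/1.025539 = 1.95019.
At ω = 1.95019 every |λ(B_ω)| = ω−1, so ρ_SOR = 0.95019.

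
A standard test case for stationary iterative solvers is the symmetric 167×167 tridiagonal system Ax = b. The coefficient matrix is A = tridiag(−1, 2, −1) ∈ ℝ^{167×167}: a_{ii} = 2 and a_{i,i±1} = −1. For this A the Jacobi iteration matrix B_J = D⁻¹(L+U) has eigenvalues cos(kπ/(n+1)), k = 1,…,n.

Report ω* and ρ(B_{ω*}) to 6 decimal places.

B_J for the 167×167 system has eigenvalues cos(kπ/168); ρ_J = cos(π/168) = 0.999825.
√(1 − cos²(π/168)) = sin(π/168) ≈ 0.0186989.
ω* = 2/(1 + 0.0186989) = 2/1.0186989 = 1.963289.
Hence ρ(B_{ω*}) = 1.963289 − 1 = 0.963289.

ω* = 1.963289, ρ_SOR = 0.963289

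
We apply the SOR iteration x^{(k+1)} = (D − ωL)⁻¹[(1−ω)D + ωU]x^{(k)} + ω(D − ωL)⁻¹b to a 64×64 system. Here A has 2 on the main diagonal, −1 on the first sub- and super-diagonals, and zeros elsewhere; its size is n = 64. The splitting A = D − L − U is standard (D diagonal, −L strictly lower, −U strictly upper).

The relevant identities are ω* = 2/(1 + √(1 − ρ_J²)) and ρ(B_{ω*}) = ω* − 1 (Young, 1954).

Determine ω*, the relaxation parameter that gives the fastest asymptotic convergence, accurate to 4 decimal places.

ω* = 1.9078

[ρ_J] n=64: ρ(B_J) = cos(π/(n+1)) = cos(π/65) = 0.9988.
√(1 − cos²(π/65)) = sin(π/65) ≈ 0.04831.
ω* = 2 / (1 + 0.04831) = 2 / 1.04831 ≈ 1.9078.
ρ(B_{ω*}) = ω*−1 = 0.9078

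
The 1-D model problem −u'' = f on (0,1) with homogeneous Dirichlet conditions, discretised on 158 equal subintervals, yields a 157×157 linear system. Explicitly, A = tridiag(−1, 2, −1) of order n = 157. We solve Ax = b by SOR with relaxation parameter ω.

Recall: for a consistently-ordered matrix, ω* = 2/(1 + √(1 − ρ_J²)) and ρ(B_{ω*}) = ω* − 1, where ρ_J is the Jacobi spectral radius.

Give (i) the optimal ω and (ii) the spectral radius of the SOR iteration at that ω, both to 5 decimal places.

B_J for the 157×157 system has eigenvalues cos(kπ/158); ρ_J = cos(π/158) = 0.99980.
1 − cos²(π/158) = sin²(π/158) ⇒ √(1−ρ_J²) = sin(π/158) = 0.019882.
[ω*] 2 ÷ (1 + 0.019882) = 2 ÷ 1.019882 = 1.96101.
ρ_SOR = ω* − 1 ≈ 0.96101.

ω* = 1.96101, ρ_SOR = 0.96101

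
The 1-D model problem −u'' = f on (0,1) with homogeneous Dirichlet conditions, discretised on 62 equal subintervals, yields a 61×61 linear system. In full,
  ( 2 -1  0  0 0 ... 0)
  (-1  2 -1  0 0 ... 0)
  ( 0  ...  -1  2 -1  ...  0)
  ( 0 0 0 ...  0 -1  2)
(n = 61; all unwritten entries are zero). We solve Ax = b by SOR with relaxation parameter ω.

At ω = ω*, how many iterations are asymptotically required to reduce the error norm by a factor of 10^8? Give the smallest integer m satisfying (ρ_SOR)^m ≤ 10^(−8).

m = 182

With n=61, ρ(Jacobi) = cos(π/62) = 0.9987165.
√(1−ρ_J²) = |sin(π/62)| = 0.0506492
Then 2/(1+√(1−ρ_J²)) = 2/(1+0.0506492); ω* = 2/1.0506492 = 1.9035849.
[ρ_SOR] ω* − 1 = 0.9035849.
(0.9035849)^m ≤ 10^{−8}  ⇒  m·ln(0.9035849) ≤ −8·ln10  ⇒  m ≥ 181.691  ⇒  m = 182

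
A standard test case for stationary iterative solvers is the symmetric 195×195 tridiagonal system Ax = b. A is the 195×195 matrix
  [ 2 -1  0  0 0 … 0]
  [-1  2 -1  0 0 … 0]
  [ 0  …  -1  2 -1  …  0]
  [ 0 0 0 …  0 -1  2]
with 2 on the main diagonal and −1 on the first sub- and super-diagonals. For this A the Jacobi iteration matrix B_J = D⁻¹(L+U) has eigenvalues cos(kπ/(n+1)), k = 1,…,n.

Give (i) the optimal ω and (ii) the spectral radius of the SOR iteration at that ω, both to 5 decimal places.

ω* = 1.96845, ρ_SOR = 0.96845

spectrum of D⁻¹(L+U) = {cos(kπ/196) : 1≤k≤195}; ρ_J = cos(π/196) = 0.99987.
root = sin(π/196) = 0.016028  (since 1−cos² = sin²).
[ω*] 2 ÷ (1 + 0.016028) = 2 ÷ 1.016028 = 1.96845.
[ρ_SOR] ω* − 1 = 0.96845.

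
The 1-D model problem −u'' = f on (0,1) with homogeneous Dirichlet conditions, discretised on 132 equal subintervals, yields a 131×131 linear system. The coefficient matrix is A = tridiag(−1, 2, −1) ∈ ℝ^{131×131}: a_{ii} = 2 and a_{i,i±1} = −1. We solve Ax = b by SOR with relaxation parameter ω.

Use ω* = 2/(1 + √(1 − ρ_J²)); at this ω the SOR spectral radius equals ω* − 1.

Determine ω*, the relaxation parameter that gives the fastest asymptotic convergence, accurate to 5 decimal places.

ρ_J = max_k |cos(kπ/132)| = cos(π/132) = 0.99972
√(1 − cos²(π/132)) = sin(π/132) ≈ 0.023798.
ω* = 2/(1+0.023798) = 1.95351
ρ(B_{ω*}) = ω*−1 = 0.95351

ω* = 1.95351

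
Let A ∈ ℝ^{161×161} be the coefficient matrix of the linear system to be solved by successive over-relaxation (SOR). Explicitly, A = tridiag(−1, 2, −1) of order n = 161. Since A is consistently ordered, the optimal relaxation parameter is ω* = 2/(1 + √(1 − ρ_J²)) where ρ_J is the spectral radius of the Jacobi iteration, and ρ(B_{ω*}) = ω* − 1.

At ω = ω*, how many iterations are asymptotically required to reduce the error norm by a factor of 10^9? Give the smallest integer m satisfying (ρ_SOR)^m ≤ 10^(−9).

m = 535

n=161: λ(B_J) = 1 − λ(A)/2 = cos(kπ/162); k=1 gives ρ_J = 0.9998120.
root = sin(π/162) = 0.0193913  (since 1−cos² = sin²).
ω* = 2/(1+0.0193913) = 1.9619551
Hence ρ(B_{ω*}) = 1.9619551 − 1 = 0.9619551.
m ≥ 9·ln10 / (−ln 0.9619551) = 534.278; smallest integer m = 535.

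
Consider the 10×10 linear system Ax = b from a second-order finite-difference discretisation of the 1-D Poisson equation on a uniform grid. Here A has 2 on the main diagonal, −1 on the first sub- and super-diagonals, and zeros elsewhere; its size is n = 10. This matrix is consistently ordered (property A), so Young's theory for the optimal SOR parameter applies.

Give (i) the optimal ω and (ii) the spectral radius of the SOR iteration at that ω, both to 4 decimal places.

B_J for the 10×10 system has eigenvalues cos(kπ/11); ρ_J = cos(π/11) = 0.9595.
√(1−ρ_J²) simplifies to sin(π/11) = 0.28173.
ω* = 2 / (1 + 0.28173) = 2 / 1.28173 ≈ 1.5604.
Hence ρ(B_{ω*}) = 1.5604 − 1 = 0.5604.

ω* = 1.5604, ρ_SOR = 0.5604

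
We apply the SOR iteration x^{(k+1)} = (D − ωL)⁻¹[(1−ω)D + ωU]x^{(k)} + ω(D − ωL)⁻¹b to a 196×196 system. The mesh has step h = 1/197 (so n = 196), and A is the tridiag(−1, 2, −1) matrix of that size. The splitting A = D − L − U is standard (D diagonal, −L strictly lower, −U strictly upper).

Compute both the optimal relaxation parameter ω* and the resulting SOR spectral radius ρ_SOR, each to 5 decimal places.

ω* = 1.96861, ρ_SOR = 0.96861

spectrum of D⁻¹(L+U) = {cos(kπ/197) : 1≤k≤196}; ρ_J = cos(π/197) = 0.99987.
1 − cos²(π/197) = sin²(π/197) ⇒ √(1−ρ_J²) = sin(π/197) = 0.015946.
ω* = 2/(1 + 0.015946) = 2/1.015946 = 1.96861.
and ρ(B_{ω*}) = 1.96861 − 1 = 0.96861.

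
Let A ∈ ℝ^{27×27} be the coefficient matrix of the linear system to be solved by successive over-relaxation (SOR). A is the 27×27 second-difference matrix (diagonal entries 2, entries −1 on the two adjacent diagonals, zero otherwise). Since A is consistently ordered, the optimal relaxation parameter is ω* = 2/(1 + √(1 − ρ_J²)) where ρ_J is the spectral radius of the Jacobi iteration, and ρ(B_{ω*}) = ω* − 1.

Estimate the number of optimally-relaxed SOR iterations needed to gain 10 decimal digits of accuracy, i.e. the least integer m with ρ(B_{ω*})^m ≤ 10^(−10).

n=27: λ(B_J) = 1 − λ(A)/2 = cos(kπ/28); k=1 gives ρ_J = 0.9937122.
√(1−ρ_J²) = |sin(π/28)| = 0.1119645
[ω*] 2 ÷ (1 + 0.1119645) = 2 ÷ 1.1119645 = 1.7986186.
[ρ_SOR] ω* − 1 = 0.7986186.
For 10 digits: m = 10·ln10 / (−ln 0.7986186) = 23.0259/0.224872 = 102.396; round up → m = 103.

m = 103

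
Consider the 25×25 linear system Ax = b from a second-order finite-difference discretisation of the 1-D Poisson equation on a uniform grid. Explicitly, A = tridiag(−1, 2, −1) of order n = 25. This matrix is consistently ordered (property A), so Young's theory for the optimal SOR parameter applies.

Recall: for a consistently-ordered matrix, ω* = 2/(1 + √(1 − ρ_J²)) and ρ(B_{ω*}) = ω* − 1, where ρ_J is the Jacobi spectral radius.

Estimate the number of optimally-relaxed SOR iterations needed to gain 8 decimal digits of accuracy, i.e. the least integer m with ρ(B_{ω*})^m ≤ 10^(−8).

m = 77

ρ_J = max_k |cos(kπ/26)| = cos(π/26) = 0.9927089
root = sin(π/26) = 0.1205367  (since 1−cos² = sin²).
ω* = 2 / (1 + 0.1205367) = 2 / 1.1205367 ≈ 1.7848590.
and ρ(B_{ω*}) = 1.7848590 − 1 = 0.7848590.
8·ln10 = 18.4207; −ln(0.7848590) = 0.242251; m = ⌈18.4207/0.242251⌉ = ⌈76.040⌉ = 77.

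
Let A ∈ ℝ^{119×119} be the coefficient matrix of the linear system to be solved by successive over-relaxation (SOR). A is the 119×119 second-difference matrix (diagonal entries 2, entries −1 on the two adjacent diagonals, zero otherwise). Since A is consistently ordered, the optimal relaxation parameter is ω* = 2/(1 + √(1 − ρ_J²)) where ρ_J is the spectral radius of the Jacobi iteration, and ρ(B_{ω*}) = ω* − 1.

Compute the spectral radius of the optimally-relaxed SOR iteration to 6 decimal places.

ρ_SOR = 0.948982

n=119: λ(B_J) = 1 − λ(A)/2 = cos(kπ/120); k=1 gives ρ_J = 0.999657.
√(1 − cos²(π/120)) = sin(π/120) ≈ 0.0261769.
Young: ω* = 2/(1+√(1−ρ_J²)) = 2/(1+0.0261769) = 2/1.0261769 = 1.948982.
and ρ(B_{ω*}) = 1.948982 − 1 = 0.948982.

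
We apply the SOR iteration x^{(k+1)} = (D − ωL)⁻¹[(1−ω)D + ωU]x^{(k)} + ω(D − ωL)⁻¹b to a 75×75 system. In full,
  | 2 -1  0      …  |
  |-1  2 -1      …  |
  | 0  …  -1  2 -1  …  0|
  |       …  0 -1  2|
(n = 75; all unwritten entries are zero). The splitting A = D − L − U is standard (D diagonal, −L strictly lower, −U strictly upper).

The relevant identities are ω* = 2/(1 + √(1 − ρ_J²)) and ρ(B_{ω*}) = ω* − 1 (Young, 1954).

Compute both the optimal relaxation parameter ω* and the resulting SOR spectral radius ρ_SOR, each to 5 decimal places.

ω* = 1.92063, ρ_SOR = 0.92063

spectrum of D⁻¹(L+U) = {cos(kπ/76) : 1≤k≤75}; ρ_J = cos(π/76) = 0.99915.
√(1 − cos²(π/76)) = sin(π/76) ≈ 0.041325.
Young: ω* = 2/(1+√(1−ρ_J²)) = 2/(1+0.041325) = 2/1.041325 = 1.92063.
At ω = 1.92063 every |λ(B_ω)| = ω−1, so ρ_SOR = 0.92063.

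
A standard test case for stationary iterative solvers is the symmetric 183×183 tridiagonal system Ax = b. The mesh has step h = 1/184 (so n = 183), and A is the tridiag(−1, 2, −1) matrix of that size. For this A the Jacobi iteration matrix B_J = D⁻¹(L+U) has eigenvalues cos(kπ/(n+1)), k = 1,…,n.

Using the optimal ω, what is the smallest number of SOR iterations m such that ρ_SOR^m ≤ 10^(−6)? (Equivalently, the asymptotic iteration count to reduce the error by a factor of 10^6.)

m = 405

B_J for the 183×183 system has eigenvalues cos(kπ/184); ρ_J = cos(π/184) = 0.9998542.
√(1−ρ_J²) = |sin(π/184)| = 0.0170730
So ω* = 2/1.0170730 = 1.9664272 (Young).
Hence ρ(B_{ω*}) = 1.9664272 − 1 = 0.9664272.
6·ln10 = 13.8155; −ln(0.9664272) = 0.0341493; m = ⌈13.8155/0.0341493⌉ = ⌈404.562⌉ = 405.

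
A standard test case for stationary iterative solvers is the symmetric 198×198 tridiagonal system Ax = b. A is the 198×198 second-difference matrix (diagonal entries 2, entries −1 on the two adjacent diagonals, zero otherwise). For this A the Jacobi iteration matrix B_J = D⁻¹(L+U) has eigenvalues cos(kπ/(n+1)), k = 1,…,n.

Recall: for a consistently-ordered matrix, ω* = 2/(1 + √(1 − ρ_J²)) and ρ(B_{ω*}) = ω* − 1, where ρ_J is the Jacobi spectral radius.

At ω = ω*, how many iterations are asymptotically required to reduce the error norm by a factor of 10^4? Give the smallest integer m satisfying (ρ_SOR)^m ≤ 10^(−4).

m = 292

With n=198, ρ(Jacobi) = cos(π/199) = 0.9998754.
√(1−ρ_J²) = |sin(π/199)| = 0.0157862
[ω*] 2 ÷ (1 + 0.0157862) = 2 ÷ 1.0157862 = 1.9689183.
ρ_SOR = ω* − 1 ≈ 0.9689183.
4·ln10 = 9.21034; −ln(0.9689183) = 0.031575; m = ⌈9.21034/0.031575⌉ = ⌈291.697⌉ = 292.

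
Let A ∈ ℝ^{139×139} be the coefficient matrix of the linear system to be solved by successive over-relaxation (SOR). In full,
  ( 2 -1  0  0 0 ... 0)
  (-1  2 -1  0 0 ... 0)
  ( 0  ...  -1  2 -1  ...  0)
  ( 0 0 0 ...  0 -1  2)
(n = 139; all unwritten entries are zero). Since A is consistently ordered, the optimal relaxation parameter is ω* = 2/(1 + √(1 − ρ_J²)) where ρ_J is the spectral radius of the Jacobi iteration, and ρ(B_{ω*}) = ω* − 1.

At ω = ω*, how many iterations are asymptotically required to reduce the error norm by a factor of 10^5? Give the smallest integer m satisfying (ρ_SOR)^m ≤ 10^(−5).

m = 257

B_J for the 139×139 system has eigenvalues cos(kπ/140); ρ_J = cos(π/140) = 0.9997482.
√(1−ρ_J²) = |sin(π/140)| = 0.0224381
[ω*] 2 ÷ (1 + 0.0224381) = 2 ÷ 1.0224381 = 1.9561086.
ρ_SOR = ω* − 1 = 1.9561086 − 1 = 0.9561086.
(0.9561086)^m ≤ 10^{−5}  ⇒  m·ln(0.9561086) ≤ −5·ln10  ⇒  m ≥ 256.505  ⇒  m = 257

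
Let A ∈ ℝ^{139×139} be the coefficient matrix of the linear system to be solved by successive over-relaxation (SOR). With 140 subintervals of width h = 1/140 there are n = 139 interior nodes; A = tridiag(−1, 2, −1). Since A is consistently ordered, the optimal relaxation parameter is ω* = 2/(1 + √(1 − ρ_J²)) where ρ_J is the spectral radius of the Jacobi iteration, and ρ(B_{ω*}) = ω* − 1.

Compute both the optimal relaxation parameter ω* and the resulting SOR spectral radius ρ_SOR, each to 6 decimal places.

ω* = 1.956109, ρ_SOR = 0.956109

[ρ_J] n=139: ρ(B_J) = cos(π/(n+1)) = cos(π/140) = 0.999748.
1 − cos²(π/140) = sin²(π/140) ⇒ √(1−ρ_J²) = sin(π/140) = 0.0224381.
ω* = 2/(1 + 0.0224381) = 2/1.0224381 = 1.956109.
ρ_SOR = ω* − 1 ≈ 0.956109.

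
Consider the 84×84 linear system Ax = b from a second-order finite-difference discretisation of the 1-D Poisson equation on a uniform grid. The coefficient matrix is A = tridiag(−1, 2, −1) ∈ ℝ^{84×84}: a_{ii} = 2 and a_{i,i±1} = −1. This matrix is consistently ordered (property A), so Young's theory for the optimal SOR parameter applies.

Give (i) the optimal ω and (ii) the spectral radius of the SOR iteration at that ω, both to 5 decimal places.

spectrum of D⁻¹(L+U) = {cos(kπ/85) : 1≤k≤84}; ρ_J = cos(π/85) = 0.99932.
√(1−ρ_J²) simplifies to sin(π/85) = 0.036951.
Young: ω* = 2/(1+√(1−ρ_J²)) = 2/(1+0.036951) = 2/1.036951 = 1.92873.
Hence ρ(B_{ω*}) = 1.92873 − 1 = 0.92873.

ω* = 1.92873, ρ_SOR = 0.92873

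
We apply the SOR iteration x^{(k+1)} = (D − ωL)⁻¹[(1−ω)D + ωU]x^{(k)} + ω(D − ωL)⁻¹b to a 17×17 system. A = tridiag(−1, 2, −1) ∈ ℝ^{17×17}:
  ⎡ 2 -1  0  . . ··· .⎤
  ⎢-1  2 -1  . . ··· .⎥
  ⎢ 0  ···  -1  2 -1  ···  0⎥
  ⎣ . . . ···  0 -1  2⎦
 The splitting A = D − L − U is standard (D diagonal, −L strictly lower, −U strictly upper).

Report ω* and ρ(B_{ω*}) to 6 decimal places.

ω* = 1.704088, ρ_SOR = 0.704088

½·tridiag(1,0,1) at n=17: λ_k = cos(kπ/18); max |λ| at k=1 ⇒ ρ_J = cos(π/18) ≈ 0.984808.
√(1−ρ_J²) = |sin(π/18)| = 0.1736482
ω* = 2/(1+0.1736482) = 1.704088
ρ(B_{ω*}) = ω*−1 = 0.704088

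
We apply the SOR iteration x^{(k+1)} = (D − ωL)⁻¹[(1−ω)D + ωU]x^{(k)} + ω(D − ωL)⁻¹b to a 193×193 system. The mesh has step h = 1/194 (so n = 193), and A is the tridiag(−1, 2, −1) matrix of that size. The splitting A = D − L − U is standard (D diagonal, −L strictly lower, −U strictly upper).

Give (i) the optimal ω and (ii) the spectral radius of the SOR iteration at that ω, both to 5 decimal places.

With n=193, ρ(Jacobi) = cos(π/194) = 0.99987.
1 − cos²(π/194) = sin²(π/194) ⇒ √(1−ρ_J²) = sin(π/194) = 0.016193.
ω* = 2 / (1 + 0.016193) = 2 / 1.016193 ≈ 1.96813.
and ρ(B_{ω*}) = 1.96813 − 1 = 0.96813.

ω* = 1.96813, ρ_SOR = 0.96813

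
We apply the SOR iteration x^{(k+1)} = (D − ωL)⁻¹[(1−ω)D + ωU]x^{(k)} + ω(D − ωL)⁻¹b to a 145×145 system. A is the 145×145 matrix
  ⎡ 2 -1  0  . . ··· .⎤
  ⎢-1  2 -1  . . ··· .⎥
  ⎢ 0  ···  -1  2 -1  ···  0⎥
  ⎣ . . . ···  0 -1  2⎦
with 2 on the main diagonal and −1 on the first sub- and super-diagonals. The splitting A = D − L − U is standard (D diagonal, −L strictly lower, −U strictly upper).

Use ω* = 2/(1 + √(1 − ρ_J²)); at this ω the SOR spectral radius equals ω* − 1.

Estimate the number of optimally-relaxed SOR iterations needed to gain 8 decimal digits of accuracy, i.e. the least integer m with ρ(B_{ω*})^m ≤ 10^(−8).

B_J for the 145×145 system has eigenvalues cos(kπ/146); ρ_J = cos(π/146) = 0.9997685.
√(1−ρ_J²) = |sin(π/146)| = 0.0215161
ω* = 2/(1+0.0215161) = 1.9578742
At ω = 1.9578742 every |λ(B_ω)| = ω−1, so ρ_SOR = 0.9578742.
Need (0.9578742)^m ≤ 10^(−8): m ≥ 8·ln10/|ln 0.9578742| = 18.4207/0.0430388 = 428.002 ⇒ m = 429.

m = 429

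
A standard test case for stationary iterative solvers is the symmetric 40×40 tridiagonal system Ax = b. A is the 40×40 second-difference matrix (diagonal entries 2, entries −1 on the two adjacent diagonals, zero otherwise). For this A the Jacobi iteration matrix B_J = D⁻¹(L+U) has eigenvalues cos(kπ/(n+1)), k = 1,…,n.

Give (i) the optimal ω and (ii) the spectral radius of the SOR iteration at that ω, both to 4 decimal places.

ω* = 1.8578, ρ_SOR = 0.8578

n=40: λ(B_J) = 1 − λ(A)/2 = cos(kπ/41); k=1 gives ρ_J = 0.9971.
√(1 − cos²(π/41)) = sin(π/41) ≈ 0.07655.
So ω* = 2/1.07655 = 1.8578 (Young).
Hence ρ(B_{ω*}) = 1.8578 − 1 = 0.8578.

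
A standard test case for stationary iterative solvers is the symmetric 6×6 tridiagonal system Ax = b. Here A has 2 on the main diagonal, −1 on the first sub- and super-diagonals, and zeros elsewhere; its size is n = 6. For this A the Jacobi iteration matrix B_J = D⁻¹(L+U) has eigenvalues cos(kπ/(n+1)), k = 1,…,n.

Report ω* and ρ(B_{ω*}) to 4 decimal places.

B_J for the 6×6 system has eigenvalues cos(kπ/7); ρ_J = cos(π/7) = 0.9010.
√(1−ρ_J²) = |sin(π/7)| = 0.43388
Then 2/(1+√(1−ρ_J²)) = 2/(1+0.43388); ω* = 2/1.43388 = 1.3948.
ρ_SOR = ω* − 1 ≈ 0.3948.

ω* = 1.3948, ρ_SOR = 0.3948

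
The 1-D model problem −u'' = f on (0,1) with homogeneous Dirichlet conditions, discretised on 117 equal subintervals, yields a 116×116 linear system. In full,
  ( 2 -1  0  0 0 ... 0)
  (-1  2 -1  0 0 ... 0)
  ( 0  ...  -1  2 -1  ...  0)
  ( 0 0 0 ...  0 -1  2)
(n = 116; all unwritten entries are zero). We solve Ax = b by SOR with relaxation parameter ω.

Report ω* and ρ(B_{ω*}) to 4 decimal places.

ω* = 1.9477, ρ_SOR = 0.9477

B_J for the 116×116 system has eigenvalues cos(kπ/117); ρ_J = cos(π/117) = 0.9996.
√(1−ρ_J²) = |sin(π/117)| = 0.02685
ω* = 2 / (1 + 0.02685) = 2 / 1.02685 ≈ 1.9477.
At ω = 1.9477 every |λ(B_ω)| = ω−1, so ρ_SOR = 0.9477.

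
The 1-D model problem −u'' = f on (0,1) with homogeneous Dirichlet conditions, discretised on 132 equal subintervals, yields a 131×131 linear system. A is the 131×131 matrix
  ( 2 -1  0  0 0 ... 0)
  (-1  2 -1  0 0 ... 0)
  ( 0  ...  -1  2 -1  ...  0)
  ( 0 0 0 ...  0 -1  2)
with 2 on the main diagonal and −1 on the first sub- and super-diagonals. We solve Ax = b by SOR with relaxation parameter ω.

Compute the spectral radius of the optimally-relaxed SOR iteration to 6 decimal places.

½·tridiag(1,0,1) at n=131: λ_k = cos(kπ/132); max |λ| at k=1 ⇒ ρ_J = cos(π/132) ≈ 0.999717.
1 − cos²(π/132) = sin²(π/132) ⇒ √(1−ρ_J²) = sin(π/132) = 0.0237977.
Then 2/(1+√(1−ρ_J²)) = 2/(1+0.0237977); ω* = 2/1.0237977 = 1.953511.
At ω = 1.953511 every |λ(B_ω)| = ω−1, so ρ_SOR = 0.953511.

ρ_SOR = 0.953511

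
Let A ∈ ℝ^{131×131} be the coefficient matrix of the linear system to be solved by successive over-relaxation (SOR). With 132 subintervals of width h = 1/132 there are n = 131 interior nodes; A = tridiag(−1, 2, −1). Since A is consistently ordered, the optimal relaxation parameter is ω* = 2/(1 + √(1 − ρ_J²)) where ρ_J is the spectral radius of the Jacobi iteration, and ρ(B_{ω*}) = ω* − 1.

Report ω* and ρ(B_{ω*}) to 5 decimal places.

ω* = 1.95351, ρ_SOR = 0.95351

[ρ_J] n=131: ρ(B_J) = cos(π/(n+1)) = cos(π/132) = 0.99972.
root = sin(π/132) = 0.023798  (since 1−cos² = sin²).
So ω* = 2/1.023798 = 1.95351 (Young).
Hence ρ(B_{ω*}) = 1.95351 − 1 = 0.95351.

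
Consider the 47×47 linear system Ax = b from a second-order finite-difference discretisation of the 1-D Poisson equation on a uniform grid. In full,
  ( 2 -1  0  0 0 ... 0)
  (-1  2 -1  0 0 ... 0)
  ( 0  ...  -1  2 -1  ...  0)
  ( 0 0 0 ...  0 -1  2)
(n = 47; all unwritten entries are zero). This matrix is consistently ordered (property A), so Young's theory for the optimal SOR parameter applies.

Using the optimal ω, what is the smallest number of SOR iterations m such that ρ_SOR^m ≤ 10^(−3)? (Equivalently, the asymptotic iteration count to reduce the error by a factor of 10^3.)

B_J for the 47×47 system has eigenvalues cos(kπ/48); ρ_J = cos(π/48) = 0.9978589.
1 − cos²(π/48) = sin²(π/48) ⇒ √(1−ρ_J²) = sin(π/48) = 0.0654031.
Young: ω* = 2/(1+√(1−ρ_J²)) = 2/(1+0.0654031) = 2/1.0654031 = 1.8772237.
[ρ_SOR] ω* − 1 = 0.8772237.
3·ln10 = 6.90776; −ln(0.8772237) = 0.130993; m = ⌈6.90776/0.130993⌉ = ⌈52.734⌉ = 53.

m = 53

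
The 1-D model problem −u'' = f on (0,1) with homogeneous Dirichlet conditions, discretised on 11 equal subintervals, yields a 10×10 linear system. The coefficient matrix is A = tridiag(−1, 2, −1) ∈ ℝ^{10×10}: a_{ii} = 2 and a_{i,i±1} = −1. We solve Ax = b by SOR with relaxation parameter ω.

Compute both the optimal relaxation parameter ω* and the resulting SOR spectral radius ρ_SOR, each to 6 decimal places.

ω* = 1.560388, ρ_SOR = 0.560388

[ρ_J] n=10: ρ(B_J) = cos(π/(n+1)) = cos(π/11) = 0.959493.
√(1−ρ_J²) = |sin(π/11)| = 0.2817326
[ω*] 2 ÷ (1 + 0.2817326) = 2 ÷ 1.2817326 = 1.560388.
and ρ(B_{ω*}) = 1.560388 − 1 = 0.560388.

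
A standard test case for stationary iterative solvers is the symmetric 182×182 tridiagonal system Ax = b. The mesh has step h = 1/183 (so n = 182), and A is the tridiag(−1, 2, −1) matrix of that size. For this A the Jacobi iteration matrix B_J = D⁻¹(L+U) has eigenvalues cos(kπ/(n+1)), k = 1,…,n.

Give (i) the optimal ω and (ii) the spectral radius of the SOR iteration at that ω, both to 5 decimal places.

ω* = 1.96625, ρ_SOR = 0.96625

[ρ_J] n=182: ρ(B_J) = cos(π/(n+1)) = cos(π/183) = 0.99985.
root = sin(π/183) = 0.017166  (since 1−cos² = sin²).
Young: ω* = 2/(1+√(1−ρ_J²)) = 2/(1+0.017166) = 2/1.017166 = 1.96625.
Hence ρ(B_{ω*}) = 1.96625 − 1 = 0.96625.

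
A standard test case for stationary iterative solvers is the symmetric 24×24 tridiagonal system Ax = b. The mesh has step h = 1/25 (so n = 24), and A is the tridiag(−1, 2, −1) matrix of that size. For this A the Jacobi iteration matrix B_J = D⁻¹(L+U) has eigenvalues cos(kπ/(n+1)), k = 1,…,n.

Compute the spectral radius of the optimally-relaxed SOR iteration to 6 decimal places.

[ρ_J] n=24: ρ(B_J) = cos(π/(n+1)) = cos(π/25) = 0.992115.
√(1−ρ_J²) simplifies to sin(π/25) = 0.1253332.
Then 2/(1+√(1−ρ_J²)) = 2/(1+0.1253332); ω* = 2/1.1253332 = 1.777251.
[ρ_SOR] ω* − 1 = 0.777251.

ρ_SOR = 0.777251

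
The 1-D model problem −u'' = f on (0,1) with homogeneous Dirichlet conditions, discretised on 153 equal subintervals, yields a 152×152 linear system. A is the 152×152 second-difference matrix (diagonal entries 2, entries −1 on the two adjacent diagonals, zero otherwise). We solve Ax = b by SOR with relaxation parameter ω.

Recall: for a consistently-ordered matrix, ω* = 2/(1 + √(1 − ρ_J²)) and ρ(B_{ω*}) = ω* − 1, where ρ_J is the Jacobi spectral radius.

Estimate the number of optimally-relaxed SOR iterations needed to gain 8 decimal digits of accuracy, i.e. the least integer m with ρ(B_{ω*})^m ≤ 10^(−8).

m = 449

[ρ_J] n=152: ρ(B_J) = cos(π/(n+1)) = cos(π/153) = 0.9997892.
√(1−ρ_J²) = |sin(π/153)| = 0.0205318
Then 2/(1+√(1−ρ_J²)) = 2/(1+0.0205318); ω* = 2/1.0205318 = 1.9597625.
[ρ_SOR] ω* − 1 = 0.9597625.
8·ln10 = 18.4207; −ln(0.9597625) = 0.0410694; m = ⌈18.4207/0.0410694⌉ = ⌈448.526⌉ = 449.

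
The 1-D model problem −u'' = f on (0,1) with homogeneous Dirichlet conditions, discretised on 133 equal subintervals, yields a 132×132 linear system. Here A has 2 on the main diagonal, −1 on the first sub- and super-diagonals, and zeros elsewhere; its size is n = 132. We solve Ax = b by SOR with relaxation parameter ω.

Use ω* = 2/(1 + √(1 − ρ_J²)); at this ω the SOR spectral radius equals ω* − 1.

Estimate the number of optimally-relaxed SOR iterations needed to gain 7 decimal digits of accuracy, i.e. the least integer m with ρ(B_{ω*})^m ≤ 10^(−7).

m = 342

[ρ_J] n=132: ρ(B_J) = cos(π/(n+1)) = cos(π/133) = 0.9997210.
√(1−ρ_J²) = |sin(π/133)| = 0.0236188
Then 2/(1+√(1−ρ_J²)) = 2/(1+0.0236188); ω* = 2/1.0236188 = 1.9538524.
At ω = 1.9538524 every |λ(B_ω)| = ω−1, so ρ_SOR = 0.9538524.
Need (0.9538524)^m ≤ 10^(−7): m ≥ 7·ln10/|ln 0.9538524| = 16.1181/0.0472463 = 341.151 ⇒ m = 342.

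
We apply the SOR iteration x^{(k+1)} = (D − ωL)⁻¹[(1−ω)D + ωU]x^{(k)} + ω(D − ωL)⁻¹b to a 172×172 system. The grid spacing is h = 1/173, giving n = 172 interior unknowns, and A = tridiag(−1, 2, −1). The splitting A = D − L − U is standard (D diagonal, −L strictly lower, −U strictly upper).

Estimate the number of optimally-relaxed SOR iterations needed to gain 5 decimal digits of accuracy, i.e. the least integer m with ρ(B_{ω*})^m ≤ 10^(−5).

B_J for the 172×172 system has eigenvalues cos(kπ/173); ρ_J = cos(π/173) = 0.9998351.
√(1−ρ_J²) simplifies to sin(π/173) = 0.0181585.
Then 2/(1+√(1−ρ_J²)) = 2/(1+0.0181585); ω* = 2/1.0181585 = 1.9643307.
ρ_SOR = ω* − 1 ≈ 0.9643307.
m ≥ 5·ln10 / (−ln 0.9643307) = 316.976; smallest integer m = 317.

m = 317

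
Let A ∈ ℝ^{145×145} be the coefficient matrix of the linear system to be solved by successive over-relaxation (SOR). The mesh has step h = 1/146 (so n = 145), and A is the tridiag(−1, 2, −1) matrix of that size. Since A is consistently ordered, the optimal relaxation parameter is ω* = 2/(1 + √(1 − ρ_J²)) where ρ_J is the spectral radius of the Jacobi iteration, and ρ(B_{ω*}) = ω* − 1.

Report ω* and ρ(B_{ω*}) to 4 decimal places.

With n=145, ρ(Jacobi) = cos(π/146) = 0.9998.
√(1−ρ_J²) simplifies to sin(π/146) = 0.02152.
ω* = 2/(1 + 0.02152) = 2/1.02152 = 1.9579.
and ρ(B_{ω*}) = 1.9579 − 1 = 0.9579.

ω* = 1.9579, ρ_SOR = 0.9579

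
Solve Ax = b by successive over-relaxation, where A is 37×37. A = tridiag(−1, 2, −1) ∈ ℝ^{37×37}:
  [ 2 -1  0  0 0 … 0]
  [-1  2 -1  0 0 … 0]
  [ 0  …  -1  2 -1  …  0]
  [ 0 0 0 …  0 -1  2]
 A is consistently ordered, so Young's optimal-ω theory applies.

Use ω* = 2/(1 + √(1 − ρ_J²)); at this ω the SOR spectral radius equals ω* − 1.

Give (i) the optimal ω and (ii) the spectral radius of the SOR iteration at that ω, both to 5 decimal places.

n=37: λ(B_J) = 1 − λ(A)/2 = cos(kπ/38); k=1 gives ρ_J = 0.99658.
√(1−ρ_J²) simplifies to sin(π/38) = 0.082579.
ω* = 2/(1 + 0.082579) = 2/1.082579 = 1.84744.
Hence ρ(B_{ω*}) = 1.84744 − 1 = 0.84744.

ω* = 1.84744, ρ_SOR = 0.84744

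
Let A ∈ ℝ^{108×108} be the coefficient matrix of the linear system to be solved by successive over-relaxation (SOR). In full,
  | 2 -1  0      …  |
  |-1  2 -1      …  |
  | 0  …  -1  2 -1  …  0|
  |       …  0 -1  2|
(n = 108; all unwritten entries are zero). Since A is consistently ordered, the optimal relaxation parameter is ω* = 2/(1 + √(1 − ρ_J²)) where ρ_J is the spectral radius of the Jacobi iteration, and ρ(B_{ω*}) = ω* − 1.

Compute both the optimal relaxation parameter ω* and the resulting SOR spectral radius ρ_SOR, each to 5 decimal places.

ω* = 1.94398, ρ_SOR = 0.94398

½·tridiag(1,0,1) at n=108: λ_k = cos(kπ/109); max |λ| at k=1 ⇒ ρ_J = cos(π/109) ≈ 0.99958.
√(1−ρ_J²) = |sin(π/109)| = 0.028818
So ω* = 2/1.028818 = 1.94398 (Young).
ρ_SOR = ω* − 1 = 1.94398 − 1 = 0.94398.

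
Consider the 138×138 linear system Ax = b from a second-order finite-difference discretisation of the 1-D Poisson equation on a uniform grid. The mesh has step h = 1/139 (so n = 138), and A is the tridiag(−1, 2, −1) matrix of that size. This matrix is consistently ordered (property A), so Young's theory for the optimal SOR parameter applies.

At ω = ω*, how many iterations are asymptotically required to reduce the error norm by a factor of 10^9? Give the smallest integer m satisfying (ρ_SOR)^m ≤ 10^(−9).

m = 459

spectrum of D⁻¹(L+U) = {cos(kπ/139) : 1≤k≤138}; ρ_J = cos(π/139) = 0.9997446.
root = sin(π/139) = 0.0225995  (since 1−cos² = sin²).
Then 2/(1+√(1−ρ_J²)) = 2/(1+0.0225995); ω* = 2/1.0225995 = 1.9557999.
[ρ_SOR] ω* − 1 = 0.9557999.
m ≥ 9·ln10 / (−ln 0.9557999) = 458.412; smallest integer m = 459.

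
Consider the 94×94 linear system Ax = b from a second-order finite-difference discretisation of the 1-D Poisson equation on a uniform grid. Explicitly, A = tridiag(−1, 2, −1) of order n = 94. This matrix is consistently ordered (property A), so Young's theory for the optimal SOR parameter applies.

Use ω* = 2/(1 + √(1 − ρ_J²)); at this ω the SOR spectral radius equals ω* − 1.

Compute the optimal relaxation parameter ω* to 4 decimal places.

With n=94, ρ(Jacobi) = cos(π/95) = 0.9995.
root = sin(π/95) = 0.03306  (since 1−cos² = sin²).
ω* = 2 / (1 + 0.03306) = 2 / 1.03306 ≈ 1.9360.
and ρ(B_{ω*}) = 1.9360 − 1 = 0.9360.

ω* = 1.9360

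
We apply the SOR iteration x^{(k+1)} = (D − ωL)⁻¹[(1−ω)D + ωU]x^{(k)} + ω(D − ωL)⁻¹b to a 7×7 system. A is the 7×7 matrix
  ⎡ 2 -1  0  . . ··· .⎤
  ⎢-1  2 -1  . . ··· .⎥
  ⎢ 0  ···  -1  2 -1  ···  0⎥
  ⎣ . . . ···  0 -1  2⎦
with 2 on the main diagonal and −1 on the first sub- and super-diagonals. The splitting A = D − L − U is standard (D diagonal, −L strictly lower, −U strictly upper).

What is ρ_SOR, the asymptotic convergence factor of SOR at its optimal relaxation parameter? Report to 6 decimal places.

ρ_SOR = 0.446463

B_J for the 7×7 system has eigenvalues cos(kπ/8); ρ_J = cos(π/8) = 0.923880.
√(1 − cos²(π/8)) = sin(π/8) ≈ 0.3826834.
Then 2/(1+√(1−ρ_J²)) = 2/(1+0.3826834); ω* = 2/1.3826834 = 1.446463.
Hence ρ(B_{ω*}) = 1.446463 − 1 = 0.446463.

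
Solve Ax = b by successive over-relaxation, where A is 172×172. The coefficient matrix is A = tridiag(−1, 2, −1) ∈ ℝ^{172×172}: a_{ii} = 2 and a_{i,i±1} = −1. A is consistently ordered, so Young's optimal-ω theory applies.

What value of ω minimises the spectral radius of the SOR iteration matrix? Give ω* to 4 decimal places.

[ρ_J] n=172: ρ(B_J) = cos(π/(n+1)) = cos(π/173) = 0.9998.
root = sin(π/173) = 0.01816  (since 1−cos² = sin²).
Young: ω* = 2/(1+√(1−ρ_J²)) = 2/(1+0.01816) = 2/1.01816 = 1.9643.
[ρ_SOR] ω* − 1 = 0.9643.

ω* = 1.9643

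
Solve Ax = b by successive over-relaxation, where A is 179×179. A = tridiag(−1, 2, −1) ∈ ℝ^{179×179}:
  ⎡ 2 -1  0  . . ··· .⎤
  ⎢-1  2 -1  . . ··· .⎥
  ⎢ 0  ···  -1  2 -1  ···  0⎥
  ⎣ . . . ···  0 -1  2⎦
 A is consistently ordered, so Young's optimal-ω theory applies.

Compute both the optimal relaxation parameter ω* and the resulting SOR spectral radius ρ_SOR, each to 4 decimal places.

ω* = 1.9657, ρ_SOR = 0.9657

n=179: λ(B_J) = 1 − λ(A)/2 = cos(kπ/180); k=1 gives ρ_J = 0.9998.
√(1−ρ_J²) = |sin(π/180)| = 0.01745
Young: ω* = 2/(1+√(1−ρ_J²)) = 2/(1+0.01745) = 2/1.01745 = 1.9657.
ρ_SOR = ω* − 1 = 1.9657 − 1 = 0.9657.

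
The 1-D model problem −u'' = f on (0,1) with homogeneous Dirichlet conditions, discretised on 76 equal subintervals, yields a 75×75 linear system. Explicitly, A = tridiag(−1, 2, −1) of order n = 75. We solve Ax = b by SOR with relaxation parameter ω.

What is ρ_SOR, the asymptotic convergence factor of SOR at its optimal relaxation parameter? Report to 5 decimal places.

With n=75, ρ(Jacobi) = cos(π/76) = 0.99915.
√(1 − cos²(π/76)) = sin(π/76) ≈ 0.041325.
ω* = 2 / (1 + 0.041325) = 2 / 1.041325 ≈ 1.92063.
ρ_SOR = ω* − 1 ≈ 0.92063.

ρ_SOR = 0.92063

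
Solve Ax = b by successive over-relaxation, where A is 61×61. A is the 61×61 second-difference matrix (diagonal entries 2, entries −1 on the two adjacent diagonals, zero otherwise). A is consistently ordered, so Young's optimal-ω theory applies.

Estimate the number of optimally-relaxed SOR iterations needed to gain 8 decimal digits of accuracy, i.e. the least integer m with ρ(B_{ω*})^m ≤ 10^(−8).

[ρ_J] n=61: ρ(B_J) = cos(π/(n+1)) = cos(π/62) = 0.9987165.
√(1−ρ_J²) = |sin(π/62)| = 0.0506492
Then 2/(1+√(1−ρ_J²)) = 2/(1+0.0506492); ω* = 2/1.0506492 = 1.9035849.
ρ(B_{ω*}) = ω*−1 = 0.9035849
ρ_SOR^m ≤ 10^(−8) ⇔ m ≥ 8·ln10/(−ln 0.9035849) = 18.4207/0.101385 = 181.691; m = ⌈181.691⌉ = 182.

m = 182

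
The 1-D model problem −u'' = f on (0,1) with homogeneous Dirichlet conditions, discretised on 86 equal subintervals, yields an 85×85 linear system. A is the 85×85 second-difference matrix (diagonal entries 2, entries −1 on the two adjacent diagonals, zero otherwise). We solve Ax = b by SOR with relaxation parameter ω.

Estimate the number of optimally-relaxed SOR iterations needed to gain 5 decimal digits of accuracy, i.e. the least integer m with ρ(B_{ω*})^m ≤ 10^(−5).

spectrum of D⁻¹(L+U) = {cos(kπ/86) : 1≤k≤85}; ρ_J = cos(π/86) = 0.9993328.
√(1 − cos²(π/86)) = sin(π/86) ≈ 0.0365220.
ω* = 2/(1+0.0365220) = 1.9295297
and ρ(B_{ω*}) = 1.9295297 − 1 = 0.9295297.
Need (0.9295297)^m ≤ 10^(−5): m ≥ 5·ln10/|ln 0.9295297| = 11.5129/0.0730765 = 157.546 ⇒ m = 158.

m = 158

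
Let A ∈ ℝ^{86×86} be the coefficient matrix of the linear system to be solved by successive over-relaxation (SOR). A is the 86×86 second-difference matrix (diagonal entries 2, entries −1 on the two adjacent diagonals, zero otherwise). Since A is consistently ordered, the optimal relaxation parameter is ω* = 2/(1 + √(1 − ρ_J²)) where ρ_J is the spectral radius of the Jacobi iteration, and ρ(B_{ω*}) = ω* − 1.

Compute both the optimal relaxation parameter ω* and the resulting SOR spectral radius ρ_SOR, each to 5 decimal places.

ω* = 1.93031, ρ_SOR = 0.93031

[ρ_J] n=86: ρ(B_J) = cos(π/(n+1)) = cos(π/87) = 0.99935.
1 − cos²(π/87) = sin²(π/87) ⇒ √(1−ρ_J²) = sin(π/87) = 0.036102.
ω* = 2 / (1 + 0.036102) = 2 / 1.036102 ≈ 1.93031.
ρ_SOR = ω* − 1 ≈ 0.93031.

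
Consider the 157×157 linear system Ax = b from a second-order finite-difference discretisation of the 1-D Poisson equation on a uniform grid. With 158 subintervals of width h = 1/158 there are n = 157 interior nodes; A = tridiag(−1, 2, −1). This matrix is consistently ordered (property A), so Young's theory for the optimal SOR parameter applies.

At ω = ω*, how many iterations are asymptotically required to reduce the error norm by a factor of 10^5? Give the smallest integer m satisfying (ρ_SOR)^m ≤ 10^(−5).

m = 290

½·tridiag(1,0,1) at n=157: λ_k = cos(kπ/158); max |λ| at k=1 ⇒ ρ_J = cos(π/158) ≈ 0.9998023.
√(1−ρ_J²) = |sin(π/158)| = 0.0198822
ω* = 2/(1+0.0198822) = 1.9610108
ρ_SOR = ω* − 1 = 1.9610108 − 1 = 0.9610108.
ρ_SOR^m ≤ 10^(−5) ⇔ m ≥ 5·ln10/(−ln 0.9610108) = 11.5129/0.0397696 = 289.490; m = ⌈289.490⌉ = 290.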